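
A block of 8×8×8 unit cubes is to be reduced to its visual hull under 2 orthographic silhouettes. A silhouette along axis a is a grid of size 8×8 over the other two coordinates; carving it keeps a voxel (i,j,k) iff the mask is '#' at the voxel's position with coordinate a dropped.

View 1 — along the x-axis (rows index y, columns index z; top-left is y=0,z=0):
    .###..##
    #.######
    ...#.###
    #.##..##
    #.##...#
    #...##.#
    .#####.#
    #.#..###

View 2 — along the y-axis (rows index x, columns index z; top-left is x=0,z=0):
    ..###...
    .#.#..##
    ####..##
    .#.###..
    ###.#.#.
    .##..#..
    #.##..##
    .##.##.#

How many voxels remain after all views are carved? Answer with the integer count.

remaining voxels: 172

initial block: 8^3 = 512
carve view 1 (along x, YZ-mask fill 40/64): 320 voxels remain
carve view 2 (along y, XZ-mask fill 35/64): 172 voxels remain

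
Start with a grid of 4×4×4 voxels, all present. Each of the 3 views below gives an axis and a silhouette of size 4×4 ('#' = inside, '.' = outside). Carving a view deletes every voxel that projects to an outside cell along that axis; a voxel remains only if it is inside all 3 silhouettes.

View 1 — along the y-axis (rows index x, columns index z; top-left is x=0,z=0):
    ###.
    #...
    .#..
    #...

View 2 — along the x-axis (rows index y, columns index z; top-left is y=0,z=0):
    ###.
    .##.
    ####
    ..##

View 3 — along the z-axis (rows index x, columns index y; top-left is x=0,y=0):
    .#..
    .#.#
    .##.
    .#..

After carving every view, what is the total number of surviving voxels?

initial block: 4^3 = 64
  1. axis=1 (XZ plane), |mask|=6  ⇒  voxels=24
  2. axis=0 (YZ plane), |mask|=11  ⇒  voxels=16
  3. axis=2 (XY plane), |mask|=6  ⇒  voxels=4

4 voxels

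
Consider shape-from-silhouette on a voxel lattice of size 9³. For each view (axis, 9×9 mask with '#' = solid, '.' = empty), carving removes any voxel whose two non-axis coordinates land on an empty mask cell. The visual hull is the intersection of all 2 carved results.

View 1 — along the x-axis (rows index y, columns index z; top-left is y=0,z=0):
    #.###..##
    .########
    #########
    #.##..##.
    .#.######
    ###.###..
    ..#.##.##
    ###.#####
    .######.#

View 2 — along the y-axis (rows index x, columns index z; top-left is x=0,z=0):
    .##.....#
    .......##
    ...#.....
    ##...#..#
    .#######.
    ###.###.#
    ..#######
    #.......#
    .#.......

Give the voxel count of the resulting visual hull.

voxel count = 231

before carving: 729 voxels (9×9×9)
[1] x-view keeps 61 columns → grid now 549
[2] y-view keeps 34 columns → grid now 231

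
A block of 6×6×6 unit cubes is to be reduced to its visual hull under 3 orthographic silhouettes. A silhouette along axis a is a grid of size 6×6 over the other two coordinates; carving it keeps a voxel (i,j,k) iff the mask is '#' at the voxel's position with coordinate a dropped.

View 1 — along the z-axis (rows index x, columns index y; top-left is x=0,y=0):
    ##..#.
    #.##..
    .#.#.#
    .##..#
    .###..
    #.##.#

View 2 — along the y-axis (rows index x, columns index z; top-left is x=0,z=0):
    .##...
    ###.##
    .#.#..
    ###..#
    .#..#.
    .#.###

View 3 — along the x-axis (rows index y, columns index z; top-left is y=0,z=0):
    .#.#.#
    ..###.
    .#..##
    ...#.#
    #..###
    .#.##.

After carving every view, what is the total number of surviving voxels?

initial block: 6^3 = 216
  1. axis=2 (XY plane), |mask|=19  ⇒  voxels=114
  2. axis=1 (XZ plane), |mask|=19  ⇒  voxels=61
  3. axis=0 (YZ plane), |mask|=18  ⇒  voxels=30

|visual hull| = 30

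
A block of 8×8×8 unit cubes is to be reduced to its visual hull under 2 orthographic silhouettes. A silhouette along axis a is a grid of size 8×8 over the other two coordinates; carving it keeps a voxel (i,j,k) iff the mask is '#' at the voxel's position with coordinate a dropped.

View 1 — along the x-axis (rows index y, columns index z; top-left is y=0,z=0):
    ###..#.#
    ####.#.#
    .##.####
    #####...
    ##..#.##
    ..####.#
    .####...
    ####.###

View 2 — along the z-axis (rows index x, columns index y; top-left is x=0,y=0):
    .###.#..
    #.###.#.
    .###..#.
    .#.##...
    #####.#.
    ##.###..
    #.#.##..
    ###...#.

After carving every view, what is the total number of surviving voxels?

|visual hull| = 183

start: 8×8×8 = 512 voxels
V1 x: intersect with YZ mask (43 set) -- 344 left
V2 z: intersect with XY mask (35 set) -- 183 left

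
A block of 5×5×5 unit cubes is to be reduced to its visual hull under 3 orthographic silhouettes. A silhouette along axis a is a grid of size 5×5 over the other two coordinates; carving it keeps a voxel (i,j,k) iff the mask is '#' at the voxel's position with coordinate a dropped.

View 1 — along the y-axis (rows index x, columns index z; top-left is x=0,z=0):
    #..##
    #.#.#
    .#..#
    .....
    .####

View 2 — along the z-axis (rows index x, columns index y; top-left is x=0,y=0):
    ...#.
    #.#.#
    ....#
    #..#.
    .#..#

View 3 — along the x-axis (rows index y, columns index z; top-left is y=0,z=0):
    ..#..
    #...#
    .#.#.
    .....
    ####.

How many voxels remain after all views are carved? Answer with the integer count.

before carving: 125 voxels (5×5×5)
step 1: project along y, AND mask (12/25) → |grid| = 60
step 2: project along z, AND mask (9/25) → |grid| = 22
step 3: project along x, AND mask (9/25) → |grid| = 8

remaining voxels: 8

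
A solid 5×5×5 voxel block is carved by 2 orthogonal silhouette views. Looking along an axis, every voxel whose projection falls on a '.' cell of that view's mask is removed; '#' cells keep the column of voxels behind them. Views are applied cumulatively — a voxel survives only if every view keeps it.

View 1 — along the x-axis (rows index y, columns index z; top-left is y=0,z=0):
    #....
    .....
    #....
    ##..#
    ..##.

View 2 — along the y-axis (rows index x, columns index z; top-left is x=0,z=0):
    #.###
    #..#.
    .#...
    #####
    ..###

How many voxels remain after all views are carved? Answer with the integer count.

initial block: 5^3 = 125
carve view 1 (along x, YZ-mask fill 7/25): 35 voxels remain
carve view 2 (along y, XZ-mask fill 15/25): 21 voxels remain

21 voxels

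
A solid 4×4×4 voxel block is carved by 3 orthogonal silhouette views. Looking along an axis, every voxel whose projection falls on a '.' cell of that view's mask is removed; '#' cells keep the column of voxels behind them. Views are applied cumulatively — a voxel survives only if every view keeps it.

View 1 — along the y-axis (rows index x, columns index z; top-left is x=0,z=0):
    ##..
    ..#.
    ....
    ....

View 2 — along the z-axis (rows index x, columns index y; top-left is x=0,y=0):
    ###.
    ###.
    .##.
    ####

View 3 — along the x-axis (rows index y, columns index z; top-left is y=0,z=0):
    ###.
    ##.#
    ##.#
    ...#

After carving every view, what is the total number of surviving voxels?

voxel count = 7

full grid |V| = 64
V1 y: intersect with XZ mask (3 set) -- 12 left
V2 z: intersect with XY mask (12 set) -- 9 left
V3 x: intersect with YZ mask (10 set) -- 7 left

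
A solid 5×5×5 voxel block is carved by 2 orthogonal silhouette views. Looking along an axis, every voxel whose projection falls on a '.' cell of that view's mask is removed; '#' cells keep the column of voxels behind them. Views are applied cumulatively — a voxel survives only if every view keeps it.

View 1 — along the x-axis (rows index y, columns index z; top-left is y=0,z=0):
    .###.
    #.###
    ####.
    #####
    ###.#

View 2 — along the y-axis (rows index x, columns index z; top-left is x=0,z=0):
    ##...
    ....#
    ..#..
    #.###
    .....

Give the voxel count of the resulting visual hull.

32 voxels

full grid |V| = 125
  1. axis=0 (YZ plane), |mask|=20  ⇒  voxels=100
  2. axis=1 (XZ plane), |mask|=8  ⇒  voxels=32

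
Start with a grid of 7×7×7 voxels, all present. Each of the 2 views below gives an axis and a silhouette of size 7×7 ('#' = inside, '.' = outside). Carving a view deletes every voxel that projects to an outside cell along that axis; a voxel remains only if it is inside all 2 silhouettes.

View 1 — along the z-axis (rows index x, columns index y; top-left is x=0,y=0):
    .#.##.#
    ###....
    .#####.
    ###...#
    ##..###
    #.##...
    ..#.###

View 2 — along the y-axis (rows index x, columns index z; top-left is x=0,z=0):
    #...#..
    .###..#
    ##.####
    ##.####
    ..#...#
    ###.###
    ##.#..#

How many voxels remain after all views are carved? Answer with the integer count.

initial block: 7^3 = 343
carve view 1 (along z, XY-mask fill 28/49): 196 voxels remain
carve view 2 (along y, XZ-mask fill 30/49): 118 voxels remain

remaining voxels: 118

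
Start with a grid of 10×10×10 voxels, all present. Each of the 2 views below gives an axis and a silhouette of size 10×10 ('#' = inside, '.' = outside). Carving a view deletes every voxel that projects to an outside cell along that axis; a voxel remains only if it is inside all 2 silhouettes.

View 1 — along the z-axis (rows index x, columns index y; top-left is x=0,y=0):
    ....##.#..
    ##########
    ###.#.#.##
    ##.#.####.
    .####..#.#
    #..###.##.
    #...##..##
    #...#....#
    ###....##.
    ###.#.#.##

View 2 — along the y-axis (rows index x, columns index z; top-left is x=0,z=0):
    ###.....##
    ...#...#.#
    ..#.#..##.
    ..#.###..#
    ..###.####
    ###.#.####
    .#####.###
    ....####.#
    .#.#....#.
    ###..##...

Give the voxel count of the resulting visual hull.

remaining voxels: 303

start: 10×10×10 = 1000 voxels
[1] z-view keeps 59 columns → grid now 590
[2] y-view keeps 53 columns → grid now 303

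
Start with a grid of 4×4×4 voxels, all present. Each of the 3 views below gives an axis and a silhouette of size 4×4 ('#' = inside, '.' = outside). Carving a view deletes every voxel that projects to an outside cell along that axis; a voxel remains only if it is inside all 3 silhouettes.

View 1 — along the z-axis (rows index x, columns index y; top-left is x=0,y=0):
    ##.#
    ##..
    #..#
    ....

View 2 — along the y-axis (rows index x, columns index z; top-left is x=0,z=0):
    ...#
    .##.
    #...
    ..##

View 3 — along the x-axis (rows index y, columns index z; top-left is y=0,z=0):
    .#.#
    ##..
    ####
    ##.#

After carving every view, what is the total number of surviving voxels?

|visual hull| = 5

full grid |V| = 64
[1] z-view keeps 7 columns → grid now 28
[2] y-view keeps 6 columns → grid now 9
[3] x-view keeps 11 columns → grid now 5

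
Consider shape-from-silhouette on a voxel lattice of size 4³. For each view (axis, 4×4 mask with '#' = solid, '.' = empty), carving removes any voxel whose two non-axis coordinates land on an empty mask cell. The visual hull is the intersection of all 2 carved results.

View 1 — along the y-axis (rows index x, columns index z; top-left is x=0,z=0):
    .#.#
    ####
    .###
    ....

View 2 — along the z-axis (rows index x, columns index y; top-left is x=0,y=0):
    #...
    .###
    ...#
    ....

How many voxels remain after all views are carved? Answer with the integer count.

start: 4×4×4 = 64 voxels
carve view 1 (along y, XZ-mask fill 9/16): 36 voxels remain
carve view 2 (along z, XY-mask fill 5/16): 17 voxels remain

|visual hull| = 17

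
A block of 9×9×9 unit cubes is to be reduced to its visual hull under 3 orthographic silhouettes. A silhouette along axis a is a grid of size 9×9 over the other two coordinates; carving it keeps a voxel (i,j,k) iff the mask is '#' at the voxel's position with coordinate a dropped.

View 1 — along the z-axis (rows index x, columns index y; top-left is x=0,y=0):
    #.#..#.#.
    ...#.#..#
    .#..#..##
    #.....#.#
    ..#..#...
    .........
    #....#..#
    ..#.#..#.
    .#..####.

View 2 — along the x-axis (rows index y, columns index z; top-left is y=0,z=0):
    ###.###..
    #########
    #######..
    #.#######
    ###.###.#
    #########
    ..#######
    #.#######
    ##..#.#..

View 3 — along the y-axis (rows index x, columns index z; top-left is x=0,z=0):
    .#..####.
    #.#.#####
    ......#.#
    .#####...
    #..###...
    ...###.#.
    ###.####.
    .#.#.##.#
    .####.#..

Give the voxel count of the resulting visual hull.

remaining voxels: 110

start: 9×9×9 = 729 voxels
V1 z: intersect with XY mask (27 set) -- 243 left
V2 x: intersect with YZ mask (65 set) -- 193 left
V3 y: intersect with XZ mask (44 set) -- 110 left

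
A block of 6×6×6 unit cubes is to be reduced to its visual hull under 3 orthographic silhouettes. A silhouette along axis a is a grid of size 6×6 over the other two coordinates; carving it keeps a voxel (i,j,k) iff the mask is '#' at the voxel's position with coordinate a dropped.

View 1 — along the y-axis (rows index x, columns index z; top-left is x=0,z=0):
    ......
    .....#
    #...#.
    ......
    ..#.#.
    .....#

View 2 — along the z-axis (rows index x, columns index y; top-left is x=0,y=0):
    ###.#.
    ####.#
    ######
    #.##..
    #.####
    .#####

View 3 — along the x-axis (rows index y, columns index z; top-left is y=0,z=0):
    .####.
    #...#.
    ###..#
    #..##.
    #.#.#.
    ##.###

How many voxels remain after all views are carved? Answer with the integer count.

before carving: 216 voxels (6×6×6)
  1. axis=1 (XZ plane), |mask|=6  ⇒  voxels=36
  2. axis=2 (XY plane), |mask|=28  ⇒  voxels=32
  3. axis=0 (YZ plane), |mask|=21  ⇒  voxels=21

voxel count = 21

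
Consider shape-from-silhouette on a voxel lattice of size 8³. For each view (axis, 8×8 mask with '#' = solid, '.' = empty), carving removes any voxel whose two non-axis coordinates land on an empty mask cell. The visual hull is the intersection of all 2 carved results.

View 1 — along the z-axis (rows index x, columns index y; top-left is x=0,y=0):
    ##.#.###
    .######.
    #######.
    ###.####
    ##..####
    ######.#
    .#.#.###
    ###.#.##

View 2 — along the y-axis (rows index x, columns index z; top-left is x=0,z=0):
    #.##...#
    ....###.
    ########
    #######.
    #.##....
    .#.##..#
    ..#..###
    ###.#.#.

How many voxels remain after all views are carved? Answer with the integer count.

243 voxels

start: 8×8×8 = 512 voxels
  1. axis=2 (XY plane), |mask|=50  ⇒  voxels=400
  2. axis=1 (XZ plane), |mask|=38  ⇒  voxels=243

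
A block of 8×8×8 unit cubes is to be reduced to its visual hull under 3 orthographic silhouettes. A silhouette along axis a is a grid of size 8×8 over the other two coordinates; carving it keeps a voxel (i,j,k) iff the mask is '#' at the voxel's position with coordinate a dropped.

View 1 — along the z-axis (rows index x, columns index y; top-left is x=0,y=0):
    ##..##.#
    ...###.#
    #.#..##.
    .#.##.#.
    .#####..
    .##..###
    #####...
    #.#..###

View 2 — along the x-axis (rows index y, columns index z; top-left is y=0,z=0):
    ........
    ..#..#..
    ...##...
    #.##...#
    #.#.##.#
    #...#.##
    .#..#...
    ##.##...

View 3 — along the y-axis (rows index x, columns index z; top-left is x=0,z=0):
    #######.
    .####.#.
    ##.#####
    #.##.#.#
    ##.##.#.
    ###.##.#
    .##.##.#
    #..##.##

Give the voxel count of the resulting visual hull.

|visual hull| = 79

start: 8×8×8 = 512 voxels
V1 z: intersect with XY mask (37 set) -- 296 left
V2 x: intersect with YZ mask (23 set) -- 109 left
V3 y: intersect with XZ mask (45 set) -- 79 left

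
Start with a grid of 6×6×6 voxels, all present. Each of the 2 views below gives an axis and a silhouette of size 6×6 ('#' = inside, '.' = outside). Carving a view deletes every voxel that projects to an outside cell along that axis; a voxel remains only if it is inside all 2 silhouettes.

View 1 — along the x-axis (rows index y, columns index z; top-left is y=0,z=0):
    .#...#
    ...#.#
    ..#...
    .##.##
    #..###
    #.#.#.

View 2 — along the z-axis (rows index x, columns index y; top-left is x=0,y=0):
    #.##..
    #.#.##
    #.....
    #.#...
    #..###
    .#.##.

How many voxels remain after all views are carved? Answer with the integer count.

before carving: 216 voxels (6×6×6)
carve view 1 (along x, YZ-mask fill 16/36): 96 voxels remain
carve view 2 (along z, XY-mask fill 17/36): 45 voxels remain

45 voxels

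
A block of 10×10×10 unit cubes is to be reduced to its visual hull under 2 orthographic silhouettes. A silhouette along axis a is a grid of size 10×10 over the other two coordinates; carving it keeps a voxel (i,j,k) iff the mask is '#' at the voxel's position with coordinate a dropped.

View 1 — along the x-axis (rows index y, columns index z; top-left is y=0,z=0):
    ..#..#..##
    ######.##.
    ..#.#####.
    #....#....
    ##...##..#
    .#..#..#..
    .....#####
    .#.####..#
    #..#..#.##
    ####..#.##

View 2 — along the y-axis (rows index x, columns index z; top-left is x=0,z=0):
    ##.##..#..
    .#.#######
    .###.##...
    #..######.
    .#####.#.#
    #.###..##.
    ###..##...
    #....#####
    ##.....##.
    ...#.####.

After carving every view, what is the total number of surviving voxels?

295 voxels

initial block: 10^3 = 1000
V1 x: intersect with YZ mask (51 set) -- 510 left
V2 y: intersect with XZ mask (58 set) -- 295 left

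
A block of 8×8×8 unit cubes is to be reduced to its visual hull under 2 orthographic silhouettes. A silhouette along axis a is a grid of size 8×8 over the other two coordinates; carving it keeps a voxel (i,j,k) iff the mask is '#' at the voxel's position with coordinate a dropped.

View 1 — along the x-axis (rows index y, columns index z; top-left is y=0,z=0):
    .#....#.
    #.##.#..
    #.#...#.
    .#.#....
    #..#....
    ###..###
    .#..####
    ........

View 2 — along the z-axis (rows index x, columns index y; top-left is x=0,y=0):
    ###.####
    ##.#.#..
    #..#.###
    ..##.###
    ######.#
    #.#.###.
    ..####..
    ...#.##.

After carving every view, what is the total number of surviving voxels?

initial block: 8^3 = 512
V1 x: intersect with YZ mask (24 set) -- 192 left
V2 z: intersect with XY mask (40 set) -- 130 left

remaining voxels: 130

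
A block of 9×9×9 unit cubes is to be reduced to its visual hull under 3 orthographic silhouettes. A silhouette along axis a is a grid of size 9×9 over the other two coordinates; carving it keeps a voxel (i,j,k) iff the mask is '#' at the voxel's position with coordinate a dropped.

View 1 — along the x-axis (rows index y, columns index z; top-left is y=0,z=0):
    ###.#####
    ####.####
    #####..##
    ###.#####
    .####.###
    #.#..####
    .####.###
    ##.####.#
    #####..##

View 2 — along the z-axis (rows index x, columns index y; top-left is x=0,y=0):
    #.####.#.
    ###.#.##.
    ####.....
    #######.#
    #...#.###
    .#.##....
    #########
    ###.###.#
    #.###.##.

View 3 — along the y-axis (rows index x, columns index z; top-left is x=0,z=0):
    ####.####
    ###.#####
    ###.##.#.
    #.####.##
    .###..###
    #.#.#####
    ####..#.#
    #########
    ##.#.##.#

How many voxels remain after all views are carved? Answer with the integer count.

311 voxels

initial block: 9^3 = 729
after view 1 [x-axis, 65 of 81 cells solid] → remaining = 585
after view 2 [z-axis, 54 of 81 cells solid] → remaining = 394
after view 3 [y-axis, 63 of 81 cells solid] → remaining = 311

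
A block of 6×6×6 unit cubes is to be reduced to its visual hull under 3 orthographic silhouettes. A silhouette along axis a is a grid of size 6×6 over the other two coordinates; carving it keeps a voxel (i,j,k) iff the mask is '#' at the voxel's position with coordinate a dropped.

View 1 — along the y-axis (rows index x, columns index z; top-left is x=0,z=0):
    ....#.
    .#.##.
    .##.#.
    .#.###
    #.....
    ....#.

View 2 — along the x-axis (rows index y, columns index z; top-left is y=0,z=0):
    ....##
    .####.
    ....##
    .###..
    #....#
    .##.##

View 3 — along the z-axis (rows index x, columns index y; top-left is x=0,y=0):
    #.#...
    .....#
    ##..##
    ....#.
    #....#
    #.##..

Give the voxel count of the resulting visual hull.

start: 6×6×6 = 216 voxels
carve view 1 (along y, XZ-mask fill 13/36): 78 voxels remain
carve view 2 (along x, YZ-mask fill 17/36): 41 voxels remain
carve view 3 (along z, XY-mask fill 13/36): 14 voxels remain

voxel count = 14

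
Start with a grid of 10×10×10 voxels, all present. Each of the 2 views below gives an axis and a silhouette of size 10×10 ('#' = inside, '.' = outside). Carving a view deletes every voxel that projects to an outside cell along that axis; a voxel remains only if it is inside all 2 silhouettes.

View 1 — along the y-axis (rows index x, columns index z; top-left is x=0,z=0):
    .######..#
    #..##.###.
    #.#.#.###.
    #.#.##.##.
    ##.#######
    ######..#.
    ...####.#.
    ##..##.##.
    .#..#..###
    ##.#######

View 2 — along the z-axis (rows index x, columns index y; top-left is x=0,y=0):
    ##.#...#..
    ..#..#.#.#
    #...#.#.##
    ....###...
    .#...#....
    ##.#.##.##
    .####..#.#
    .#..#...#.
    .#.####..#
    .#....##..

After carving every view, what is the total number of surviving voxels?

initial block: 10^3 = 1000
step 1: project along y, AND mask (66/100) → |grid| = 660
step 2: project along z, AND mask (43/100) → |grid| = 272

|visual hull| = 272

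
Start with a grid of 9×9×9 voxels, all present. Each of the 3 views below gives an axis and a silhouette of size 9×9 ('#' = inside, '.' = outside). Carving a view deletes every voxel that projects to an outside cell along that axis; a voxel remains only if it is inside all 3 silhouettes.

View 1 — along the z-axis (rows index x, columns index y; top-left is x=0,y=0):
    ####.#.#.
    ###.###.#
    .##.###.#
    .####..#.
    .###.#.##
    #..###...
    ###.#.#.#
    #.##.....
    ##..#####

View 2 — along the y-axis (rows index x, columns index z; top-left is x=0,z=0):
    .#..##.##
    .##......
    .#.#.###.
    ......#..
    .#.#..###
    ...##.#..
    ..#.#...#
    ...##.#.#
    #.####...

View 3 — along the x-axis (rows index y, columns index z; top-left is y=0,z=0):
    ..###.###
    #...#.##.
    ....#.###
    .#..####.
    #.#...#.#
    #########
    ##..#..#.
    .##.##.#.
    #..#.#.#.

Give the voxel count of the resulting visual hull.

start: 9×9×9 = 729 voxels
V1 z: intersect with XY mask (50 set) -- 450 left
V2 y: intersect with XZ mask (33 set) -- 186 left
V3 x: intersect with YZ mask (45 set) -- 109 left

109 voxels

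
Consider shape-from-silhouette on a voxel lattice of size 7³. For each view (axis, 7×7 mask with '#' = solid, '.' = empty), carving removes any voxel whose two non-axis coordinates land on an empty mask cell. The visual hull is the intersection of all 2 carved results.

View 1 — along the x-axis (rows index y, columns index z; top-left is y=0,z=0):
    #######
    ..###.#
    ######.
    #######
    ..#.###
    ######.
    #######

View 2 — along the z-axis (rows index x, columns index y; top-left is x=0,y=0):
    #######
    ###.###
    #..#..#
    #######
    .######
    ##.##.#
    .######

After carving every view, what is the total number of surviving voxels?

remaining voxels: 234

full grid |V| = 343
carve view 1 (along x, YZ-mask fill 41/49): 287 voxels remain
carve view 2 (along z, XY-mask fill 40/49): 234 voxels remain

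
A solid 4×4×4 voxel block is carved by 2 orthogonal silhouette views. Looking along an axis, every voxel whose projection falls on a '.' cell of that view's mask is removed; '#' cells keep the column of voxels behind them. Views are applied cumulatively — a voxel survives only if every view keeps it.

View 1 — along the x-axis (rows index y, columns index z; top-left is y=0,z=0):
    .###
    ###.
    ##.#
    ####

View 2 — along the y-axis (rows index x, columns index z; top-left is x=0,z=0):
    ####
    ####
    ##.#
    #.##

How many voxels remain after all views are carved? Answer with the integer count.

full grid |V| = 64
after view 1 [x-axis, 13 of 16 cells solid] → remaining = 52
after view 2 [y-axis, 14 of 16 cells solid] → remaining = 45

45 voxels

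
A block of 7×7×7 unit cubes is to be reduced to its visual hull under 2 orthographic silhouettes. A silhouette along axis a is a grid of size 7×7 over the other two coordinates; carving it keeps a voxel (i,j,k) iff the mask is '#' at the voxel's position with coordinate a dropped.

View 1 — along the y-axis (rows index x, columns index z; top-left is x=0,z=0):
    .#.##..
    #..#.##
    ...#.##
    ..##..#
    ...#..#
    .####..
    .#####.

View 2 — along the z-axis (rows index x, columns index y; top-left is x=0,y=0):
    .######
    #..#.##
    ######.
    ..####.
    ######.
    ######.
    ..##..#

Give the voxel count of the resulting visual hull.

full grid |V| = 343
V1 y: intersect with XZ mask (24 set) -- 168 left
V2 z: intersect with XY mask (35 set) -- 115 left

voxel count = 115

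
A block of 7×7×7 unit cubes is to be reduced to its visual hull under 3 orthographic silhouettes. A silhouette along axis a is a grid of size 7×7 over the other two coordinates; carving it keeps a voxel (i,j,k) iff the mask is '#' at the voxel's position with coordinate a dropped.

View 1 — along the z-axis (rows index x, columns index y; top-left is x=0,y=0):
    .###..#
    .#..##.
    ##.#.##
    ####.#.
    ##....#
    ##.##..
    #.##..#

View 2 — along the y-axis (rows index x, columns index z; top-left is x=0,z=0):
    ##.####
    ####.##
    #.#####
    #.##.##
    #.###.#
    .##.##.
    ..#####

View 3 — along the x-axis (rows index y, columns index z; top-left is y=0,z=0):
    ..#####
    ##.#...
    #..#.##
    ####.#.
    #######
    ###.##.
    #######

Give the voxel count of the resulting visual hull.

start: 7×7×7 = 343 voxels
after view 1 [z-axis, 28 of 49 cells solid] → remaining = 196
after view 2 [y-axis, 37 of 49 cells solid] → remaining = 148
after view 3 [x-axis, 36 of 49 cells solid] → remaining = 106

106 voxels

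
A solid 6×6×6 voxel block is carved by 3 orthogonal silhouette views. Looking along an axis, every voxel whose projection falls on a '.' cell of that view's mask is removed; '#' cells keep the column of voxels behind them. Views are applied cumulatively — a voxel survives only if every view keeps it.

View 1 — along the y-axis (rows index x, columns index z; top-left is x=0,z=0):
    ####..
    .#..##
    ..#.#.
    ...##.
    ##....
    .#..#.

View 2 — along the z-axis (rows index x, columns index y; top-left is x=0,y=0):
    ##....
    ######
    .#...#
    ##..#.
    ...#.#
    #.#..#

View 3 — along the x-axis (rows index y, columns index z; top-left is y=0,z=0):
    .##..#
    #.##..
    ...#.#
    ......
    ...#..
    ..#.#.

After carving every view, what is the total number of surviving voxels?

initial block: 6^3 = 216
after view 1 [y-axis, 15 of 36 cells solid] → remaining = 90
after view 2 [z-axis, 18 of 36 cells solid] → remaining = 46
after view 3 [x-axis, 11 of 36 cells solid] → remaining = 16

voxel count = 16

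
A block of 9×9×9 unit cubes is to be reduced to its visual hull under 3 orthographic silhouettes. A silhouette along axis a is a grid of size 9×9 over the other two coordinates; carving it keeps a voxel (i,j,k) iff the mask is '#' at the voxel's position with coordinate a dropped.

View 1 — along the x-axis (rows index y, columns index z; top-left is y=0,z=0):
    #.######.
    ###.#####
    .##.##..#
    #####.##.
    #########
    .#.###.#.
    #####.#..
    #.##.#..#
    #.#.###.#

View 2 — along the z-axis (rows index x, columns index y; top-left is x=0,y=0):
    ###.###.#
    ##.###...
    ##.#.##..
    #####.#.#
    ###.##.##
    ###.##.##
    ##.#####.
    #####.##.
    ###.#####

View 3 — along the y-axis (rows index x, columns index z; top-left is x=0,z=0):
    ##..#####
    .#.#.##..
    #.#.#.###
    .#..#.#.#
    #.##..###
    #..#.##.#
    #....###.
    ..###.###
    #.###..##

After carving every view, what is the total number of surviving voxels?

before carving: 729 voxels (9×9×9)
V1 x: intersect with YZ mask (58 set) -- 522 left
V2 z: intersect with XY mask (60 set) -- 398 left
V3 y: intersect with XZ mask (48 set) -- 235 left

235 voxels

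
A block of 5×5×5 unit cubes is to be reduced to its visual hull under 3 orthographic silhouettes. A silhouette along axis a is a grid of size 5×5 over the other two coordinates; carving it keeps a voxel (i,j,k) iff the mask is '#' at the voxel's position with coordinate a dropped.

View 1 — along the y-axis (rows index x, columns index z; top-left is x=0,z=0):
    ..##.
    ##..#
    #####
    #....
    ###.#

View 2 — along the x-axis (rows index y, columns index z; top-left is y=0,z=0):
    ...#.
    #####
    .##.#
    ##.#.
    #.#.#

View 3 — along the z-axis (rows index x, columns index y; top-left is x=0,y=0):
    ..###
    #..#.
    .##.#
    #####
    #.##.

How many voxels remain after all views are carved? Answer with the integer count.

start: 5×5×5 = 125 voxels
  1. axis=1 (XZ plane), |mask|=15  ⇒  voxels=75
  2. axis=0 (YZ plane), |mask|=15  ⇒  voxels=45
  3. axis=2 (XY plane), |mask|=16  ⇒  voxels=24

remaining voxels: 24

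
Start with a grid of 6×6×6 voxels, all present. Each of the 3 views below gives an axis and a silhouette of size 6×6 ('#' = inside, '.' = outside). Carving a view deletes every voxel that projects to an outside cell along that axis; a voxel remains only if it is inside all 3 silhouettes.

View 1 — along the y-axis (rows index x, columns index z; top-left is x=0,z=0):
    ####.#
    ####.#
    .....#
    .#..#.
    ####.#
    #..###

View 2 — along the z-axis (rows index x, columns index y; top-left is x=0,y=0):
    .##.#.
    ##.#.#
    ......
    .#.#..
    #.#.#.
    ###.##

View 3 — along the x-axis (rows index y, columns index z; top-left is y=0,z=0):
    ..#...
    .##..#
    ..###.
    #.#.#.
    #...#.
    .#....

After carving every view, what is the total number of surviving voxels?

before carving: 216 voxels (6×6×6)
[1] y-view keeps 22 columns → grid now 132
[2] z-view keeps 17 columns → grid now 74
[3] x-view keeps 13 columns → grid now 24

remaining voxels: 24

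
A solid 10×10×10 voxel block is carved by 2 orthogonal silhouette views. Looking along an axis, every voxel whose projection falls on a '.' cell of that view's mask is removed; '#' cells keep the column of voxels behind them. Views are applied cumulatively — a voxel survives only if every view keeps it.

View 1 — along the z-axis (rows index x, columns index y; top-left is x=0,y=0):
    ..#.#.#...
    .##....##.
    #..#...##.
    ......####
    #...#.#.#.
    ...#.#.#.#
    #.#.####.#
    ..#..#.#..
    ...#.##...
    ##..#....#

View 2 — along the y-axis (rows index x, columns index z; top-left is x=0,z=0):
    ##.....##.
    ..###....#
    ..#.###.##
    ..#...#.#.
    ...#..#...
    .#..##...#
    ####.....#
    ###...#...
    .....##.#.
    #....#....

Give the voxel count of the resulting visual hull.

|visual hull| = 152

full grid |V| = 1000
  1. axis=2 (XY plane), |mask|=40  ⇒  voxels=400
  2. axis=1 (XZ plane), |mask|=37  ⇒  voxels=152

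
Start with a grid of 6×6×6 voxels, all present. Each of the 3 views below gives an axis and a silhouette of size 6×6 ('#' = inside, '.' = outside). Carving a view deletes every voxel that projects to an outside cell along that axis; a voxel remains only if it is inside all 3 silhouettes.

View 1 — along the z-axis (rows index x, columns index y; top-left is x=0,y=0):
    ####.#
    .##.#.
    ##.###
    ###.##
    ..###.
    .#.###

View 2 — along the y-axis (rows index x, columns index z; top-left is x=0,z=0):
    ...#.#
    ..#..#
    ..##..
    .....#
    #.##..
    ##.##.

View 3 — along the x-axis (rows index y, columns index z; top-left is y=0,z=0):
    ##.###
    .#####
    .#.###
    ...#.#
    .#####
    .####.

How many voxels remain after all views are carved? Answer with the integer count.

start: 6×6×6 = 216 voxels
after view 1 [z-axis, 25 of 36 cells solid] → remaining = 150
after view 2 [y-axis, 14 of 36 cells solid] → remaining = 56
after view 3 [x-axis, 25 of 36 cells solid] → remaining = 40

40 voxels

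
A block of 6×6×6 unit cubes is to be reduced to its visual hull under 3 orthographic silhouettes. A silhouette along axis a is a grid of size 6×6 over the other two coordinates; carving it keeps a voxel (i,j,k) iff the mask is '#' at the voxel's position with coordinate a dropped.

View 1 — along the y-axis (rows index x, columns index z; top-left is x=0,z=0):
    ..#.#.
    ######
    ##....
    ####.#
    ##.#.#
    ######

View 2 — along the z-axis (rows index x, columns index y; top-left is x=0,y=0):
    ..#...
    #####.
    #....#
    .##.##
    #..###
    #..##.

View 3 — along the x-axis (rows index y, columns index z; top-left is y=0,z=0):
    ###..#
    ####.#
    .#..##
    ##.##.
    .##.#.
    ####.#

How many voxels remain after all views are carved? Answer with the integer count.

start: 6×6×6 = 216 voxels
after view 1 [y-axis, 25 of 36 cells solid] → remaining = 150
after view 2 [z-axis, 19 of 36 cells solid] → remaining = 90
after view 3 [x-axis, 24 of 36 cells solid] → remaining = 60

|visual hull| = 60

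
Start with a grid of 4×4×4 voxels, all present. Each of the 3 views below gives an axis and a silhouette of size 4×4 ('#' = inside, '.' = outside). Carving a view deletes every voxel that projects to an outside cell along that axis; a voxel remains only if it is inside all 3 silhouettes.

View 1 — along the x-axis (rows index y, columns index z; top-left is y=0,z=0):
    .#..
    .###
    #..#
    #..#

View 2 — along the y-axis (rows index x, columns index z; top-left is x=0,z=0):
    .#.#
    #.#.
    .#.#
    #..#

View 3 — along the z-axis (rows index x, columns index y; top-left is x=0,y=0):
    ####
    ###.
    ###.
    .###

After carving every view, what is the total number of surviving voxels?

before carving: 64 voxels (4×4×4)
after view 1 [x-axis, 8 of 16 cells solid] → remaining = 32
after view 2 [y-axis, 8 of 16 cells solid] → remaining = 18
after view 3 [z-axis, 13 of 16 cells solid] → remaining = 16

remaining voxels: 16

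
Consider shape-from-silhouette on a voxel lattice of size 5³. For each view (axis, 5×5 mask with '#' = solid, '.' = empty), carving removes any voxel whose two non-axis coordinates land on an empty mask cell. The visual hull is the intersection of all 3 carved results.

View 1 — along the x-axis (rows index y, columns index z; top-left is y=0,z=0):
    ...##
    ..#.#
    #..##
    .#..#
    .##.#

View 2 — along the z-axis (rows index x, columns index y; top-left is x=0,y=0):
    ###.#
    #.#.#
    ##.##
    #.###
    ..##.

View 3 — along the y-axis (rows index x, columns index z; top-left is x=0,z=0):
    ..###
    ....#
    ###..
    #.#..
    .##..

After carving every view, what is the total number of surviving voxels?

|visual hull| = 18

initial block: 5^3 = 125
after view 1 [x-axis, 12 of 25 cells solid] → remaining = 60
after view 2 [z-axis, 17 of 25 cells solid] → remaining = 42
after view 3 [y-axis, 11 of 25 cells solid] → remaining = 18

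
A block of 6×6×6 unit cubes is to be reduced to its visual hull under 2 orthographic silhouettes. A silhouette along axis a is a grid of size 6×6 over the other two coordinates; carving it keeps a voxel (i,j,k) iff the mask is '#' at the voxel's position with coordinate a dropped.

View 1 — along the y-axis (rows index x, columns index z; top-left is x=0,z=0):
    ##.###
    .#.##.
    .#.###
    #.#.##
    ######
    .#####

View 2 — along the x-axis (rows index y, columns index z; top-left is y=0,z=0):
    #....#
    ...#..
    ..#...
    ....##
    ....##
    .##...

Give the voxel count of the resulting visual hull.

before carving: 216 voxels (6×6×6)
step 1: project along y, AND mask (27/36) → |grid| = 162
step 2: project along x, AND mask (10/36) → |grid| = 46

voxel count = 46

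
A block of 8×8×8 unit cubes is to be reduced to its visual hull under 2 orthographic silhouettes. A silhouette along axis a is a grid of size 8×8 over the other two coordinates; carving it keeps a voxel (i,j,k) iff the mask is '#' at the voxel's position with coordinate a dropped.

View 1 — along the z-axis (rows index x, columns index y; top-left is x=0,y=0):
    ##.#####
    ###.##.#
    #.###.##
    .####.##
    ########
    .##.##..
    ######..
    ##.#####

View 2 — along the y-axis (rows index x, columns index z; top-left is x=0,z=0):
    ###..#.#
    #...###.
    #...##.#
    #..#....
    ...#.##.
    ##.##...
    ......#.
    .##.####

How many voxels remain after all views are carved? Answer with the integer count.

before carving: 512 voxels (8×8×8)
  1. axis=2 (XY plane), |mask|=50  ⇒  voxels=400
  2. axis=1 (XZ plane), |mask|=29  ⇒  voxels=183

183 voxels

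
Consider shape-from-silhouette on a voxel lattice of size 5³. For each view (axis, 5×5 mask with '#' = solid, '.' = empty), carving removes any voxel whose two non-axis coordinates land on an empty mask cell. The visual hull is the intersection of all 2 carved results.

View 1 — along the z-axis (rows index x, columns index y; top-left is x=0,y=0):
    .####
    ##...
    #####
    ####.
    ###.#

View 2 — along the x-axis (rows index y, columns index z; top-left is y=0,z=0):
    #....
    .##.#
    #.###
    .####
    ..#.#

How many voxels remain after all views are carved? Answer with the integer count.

53 voxels

full grid |V| = 125
step 1: project along z, AND mask (19/25) → |grid| = 95
step 2: project along x, AND mask (14/25) → |grid| = 53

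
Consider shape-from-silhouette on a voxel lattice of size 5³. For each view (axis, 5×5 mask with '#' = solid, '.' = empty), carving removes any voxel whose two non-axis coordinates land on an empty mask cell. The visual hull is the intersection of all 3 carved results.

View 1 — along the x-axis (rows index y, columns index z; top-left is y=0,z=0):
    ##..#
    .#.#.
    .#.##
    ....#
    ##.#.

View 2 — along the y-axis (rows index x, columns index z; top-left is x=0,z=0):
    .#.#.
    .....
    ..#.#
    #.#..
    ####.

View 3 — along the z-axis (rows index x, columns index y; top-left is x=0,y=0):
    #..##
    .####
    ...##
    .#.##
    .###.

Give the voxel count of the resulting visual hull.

|visual hull| = 9

initial block: 5^3 = 125
  1. axis=0 (YZ plane), |mask|=12  ⇒  voxels=60
  2. axis=1 (XZ plane), |mask|=10  ⇒  voxels=21
  3. axis=2 (XY plane), |mask|=15  ⇒  voxels=9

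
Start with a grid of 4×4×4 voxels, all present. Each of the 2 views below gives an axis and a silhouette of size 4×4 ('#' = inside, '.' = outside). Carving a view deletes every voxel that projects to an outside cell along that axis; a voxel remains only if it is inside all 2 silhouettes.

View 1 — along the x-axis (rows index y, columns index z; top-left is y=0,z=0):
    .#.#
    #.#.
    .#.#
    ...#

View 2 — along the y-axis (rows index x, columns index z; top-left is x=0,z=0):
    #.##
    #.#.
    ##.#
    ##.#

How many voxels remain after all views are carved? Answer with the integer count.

19 voxels

before carving: 64 voxels (4×4×4)
V1 x: intersect with YZ mask (7 set) -- 28 left
V2 y: intersect with XZ mask (11 set) -- 19 left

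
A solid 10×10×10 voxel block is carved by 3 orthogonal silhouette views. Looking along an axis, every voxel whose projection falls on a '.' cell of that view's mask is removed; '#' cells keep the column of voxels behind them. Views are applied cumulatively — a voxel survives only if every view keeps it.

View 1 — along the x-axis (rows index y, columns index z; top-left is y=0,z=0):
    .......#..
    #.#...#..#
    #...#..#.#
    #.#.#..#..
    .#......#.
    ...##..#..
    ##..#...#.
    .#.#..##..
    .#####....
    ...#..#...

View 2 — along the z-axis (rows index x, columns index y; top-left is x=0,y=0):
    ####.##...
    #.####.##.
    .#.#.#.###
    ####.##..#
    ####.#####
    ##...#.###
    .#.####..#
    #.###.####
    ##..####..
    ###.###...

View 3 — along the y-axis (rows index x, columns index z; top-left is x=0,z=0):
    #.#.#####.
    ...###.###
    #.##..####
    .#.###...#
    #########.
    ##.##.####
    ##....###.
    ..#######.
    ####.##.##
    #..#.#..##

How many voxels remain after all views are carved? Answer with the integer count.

initial block: 10^3 = 1000
  1. axis=0 (YZ plane), |mask|=33  ⇒  voxels=330
  2. axis=2 (XY plane), |mask|=67  ⇒  voxels=218
  3. axis=1 (XZ plane), |mask|=67  ⇒  voxels=151

voxel count = 151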